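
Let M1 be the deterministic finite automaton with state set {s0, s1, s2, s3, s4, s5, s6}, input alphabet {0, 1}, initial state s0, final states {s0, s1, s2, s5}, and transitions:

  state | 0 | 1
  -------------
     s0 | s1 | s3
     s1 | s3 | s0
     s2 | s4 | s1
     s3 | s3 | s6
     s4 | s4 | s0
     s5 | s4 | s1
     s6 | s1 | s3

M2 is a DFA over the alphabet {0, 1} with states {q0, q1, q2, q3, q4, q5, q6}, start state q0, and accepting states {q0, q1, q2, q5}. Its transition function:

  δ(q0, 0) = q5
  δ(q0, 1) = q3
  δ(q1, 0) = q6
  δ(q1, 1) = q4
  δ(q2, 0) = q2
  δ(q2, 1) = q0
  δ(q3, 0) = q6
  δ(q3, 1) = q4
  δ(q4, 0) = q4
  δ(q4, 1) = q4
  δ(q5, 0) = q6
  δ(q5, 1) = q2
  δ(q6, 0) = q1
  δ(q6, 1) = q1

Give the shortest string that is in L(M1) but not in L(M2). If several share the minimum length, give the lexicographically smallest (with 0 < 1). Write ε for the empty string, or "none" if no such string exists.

The string 110 is accepted by M1 but not by M2.
No shorter string lies in the difference, and 110 is the lexicographically first length-3 string in L(M1) \ L(M2).

110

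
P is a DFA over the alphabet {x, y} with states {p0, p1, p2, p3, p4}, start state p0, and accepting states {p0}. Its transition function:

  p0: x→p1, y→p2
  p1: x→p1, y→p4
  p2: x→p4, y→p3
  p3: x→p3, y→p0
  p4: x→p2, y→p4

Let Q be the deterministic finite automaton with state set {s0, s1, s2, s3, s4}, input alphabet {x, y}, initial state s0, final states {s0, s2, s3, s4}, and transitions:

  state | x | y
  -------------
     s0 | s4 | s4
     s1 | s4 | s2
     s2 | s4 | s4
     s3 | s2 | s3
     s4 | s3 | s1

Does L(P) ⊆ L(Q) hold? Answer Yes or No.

No

The string yyxy is in L(P) but not in L(Q).
So L(P) ⊄ L(Q).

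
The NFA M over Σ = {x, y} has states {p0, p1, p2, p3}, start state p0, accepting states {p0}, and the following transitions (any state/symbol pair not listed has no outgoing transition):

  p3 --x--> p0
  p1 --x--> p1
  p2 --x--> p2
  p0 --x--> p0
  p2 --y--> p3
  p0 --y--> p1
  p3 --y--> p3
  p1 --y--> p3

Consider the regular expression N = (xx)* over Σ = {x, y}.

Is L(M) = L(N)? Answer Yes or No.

No

The string x is accepted by M but rejected by N.
So L(M) ≠ L(N).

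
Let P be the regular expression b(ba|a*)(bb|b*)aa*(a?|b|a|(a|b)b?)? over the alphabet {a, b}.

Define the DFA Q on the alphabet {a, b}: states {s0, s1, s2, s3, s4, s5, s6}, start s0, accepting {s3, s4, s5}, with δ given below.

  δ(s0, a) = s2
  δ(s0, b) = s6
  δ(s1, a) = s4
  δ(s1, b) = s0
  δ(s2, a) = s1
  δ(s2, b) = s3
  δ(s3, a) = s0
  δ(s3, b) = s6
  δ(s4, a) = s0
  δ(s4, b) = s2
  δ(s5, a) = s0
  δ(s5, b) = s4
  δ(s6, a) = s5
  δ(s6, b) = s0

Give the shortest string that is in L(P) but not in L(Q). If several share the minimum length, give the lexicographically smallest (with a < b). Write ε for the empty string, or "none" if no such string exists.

baa

The string baa is accepted by P but not by Q.
No shorter string lies in the difference, and baa is the lexicographically first length-3 string in L(P) \ L(Q).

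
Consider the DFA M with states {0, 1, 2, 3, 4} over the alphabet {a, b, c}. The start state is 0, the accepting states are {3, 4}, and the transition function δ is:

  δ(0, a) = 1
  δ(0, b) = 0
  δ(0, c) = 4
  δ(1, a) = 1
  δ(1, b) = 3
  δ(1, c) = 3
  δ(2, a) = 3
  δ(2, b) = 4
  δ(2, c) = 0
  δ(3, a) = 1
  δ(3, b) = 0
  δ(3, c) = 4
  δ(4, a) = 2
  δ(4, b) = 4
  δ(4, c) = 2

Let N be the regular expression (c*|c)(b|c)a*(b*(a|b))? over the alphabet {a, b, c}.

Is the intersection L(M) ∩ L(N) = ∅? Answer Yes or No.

No

The string c is accepted by both M and N.
Hence L(M) ∩ L(N) ≠ ∅.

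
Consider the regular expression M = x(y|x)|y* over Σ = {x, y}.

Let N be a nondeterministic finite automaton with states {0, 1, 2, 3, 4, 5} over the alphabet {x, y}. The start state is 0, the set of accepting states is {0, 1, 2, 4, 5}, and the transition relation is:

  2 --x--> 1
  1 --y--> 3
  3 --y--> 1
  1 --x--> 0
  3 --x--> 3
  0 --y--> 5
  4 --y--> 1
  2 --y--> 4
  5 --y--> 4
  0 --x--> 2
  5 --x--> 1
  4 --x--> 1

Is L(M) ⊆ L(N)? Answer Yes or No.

No

The string yyyy is in L(M) but not in L(N).
So L(M) ⊄ L(N).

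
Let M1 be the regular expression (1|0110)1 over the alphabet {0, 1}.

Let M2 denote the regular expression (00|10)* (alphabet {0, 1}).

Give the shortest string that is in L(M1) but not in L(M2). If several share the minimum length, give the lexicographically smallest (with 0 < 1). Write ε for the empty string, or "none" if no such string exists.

The string 11 is accepted by M1 but not by M2.
No shorter string lies in the difference, and 11 is the lexicographically first length-2 string in L(M1) \ L(M2).

11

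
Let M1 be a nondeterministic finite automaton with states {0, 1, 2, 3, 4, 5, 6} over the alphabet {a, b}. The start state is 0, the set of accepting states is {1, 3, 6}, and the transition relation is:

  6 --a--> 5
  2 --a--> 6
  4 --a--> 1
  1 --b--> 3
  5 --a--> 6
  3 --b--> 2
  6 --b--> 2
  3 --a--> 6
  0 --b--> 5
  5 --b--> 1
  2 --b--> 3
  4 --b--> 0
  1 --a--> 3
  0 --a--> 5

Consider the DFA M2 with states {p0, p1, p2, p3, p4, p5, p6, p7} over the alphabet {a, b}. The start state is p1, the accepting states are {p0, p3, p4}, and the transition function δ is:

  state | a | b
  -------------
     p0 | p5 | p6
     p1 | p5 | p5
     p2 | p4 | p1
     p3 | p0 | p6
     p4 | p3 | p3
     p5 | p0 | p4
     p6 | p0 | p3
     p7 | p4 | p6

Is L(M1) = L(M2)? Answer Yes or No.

Yes

Exploring the product automaton M1 × M2 from the start pair (0, p1), following both machines on each input symbol, reaches 6 state pairs: (0, p1), (5, p5), (6, p0), (1, p4), (2, p6), (3, p3).
M1 accepts in {1, 3, 6} and M2 accepts in {p0, p3, p4}. In every reachable pair the two components are either both accepting — (6, p0), (1, p4), (3, p3) — or both non-accepting, so no string is accepted by exactly one of the machines: L(M1) \ L(M2) and L(M2) \ L(M1) are both empty.
Hence every string is accepted by M1 iff it is accepted by M2, and the two languages coincide.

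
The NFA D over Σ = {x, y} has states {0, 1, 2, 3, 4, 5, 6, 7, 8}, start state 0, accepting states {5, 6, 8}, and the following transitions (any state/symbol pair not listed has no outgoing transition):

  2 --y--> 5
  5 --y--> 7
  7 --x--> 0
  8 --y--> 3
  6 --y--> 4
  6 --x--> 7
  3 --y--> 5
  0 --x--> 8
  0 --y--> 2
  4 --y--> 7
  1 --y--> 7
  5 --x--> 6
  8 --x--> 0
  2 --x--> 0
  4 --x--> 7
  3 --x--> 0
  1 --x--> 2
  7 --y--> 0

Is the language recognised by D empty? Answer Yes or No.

No

The string x is accepted: the run 0 → 8 ends in the accepting state 8.
Since at least one string is accepted, L(D) is not empty.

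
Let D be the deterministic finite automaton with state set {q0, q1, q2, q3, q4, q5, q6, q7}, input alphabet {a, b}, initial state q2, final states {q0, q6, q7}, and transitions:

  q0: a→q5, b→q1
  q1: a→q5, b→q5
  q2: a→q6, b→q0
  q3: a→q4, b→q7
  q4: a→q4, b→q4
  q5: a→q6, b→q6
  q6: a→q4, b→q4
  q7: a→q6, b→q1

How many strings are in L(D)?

8

The useful subgraph on states {q0, q1, q2, q5, q6} is acyclic, so L(D) is finite; the longest accepting path visits 5 useful states, giving maximum string length 4.
Counting accepting paths from q2 by length: 2 of length 1, 2 of length 3, 4 of length 4. Total 8.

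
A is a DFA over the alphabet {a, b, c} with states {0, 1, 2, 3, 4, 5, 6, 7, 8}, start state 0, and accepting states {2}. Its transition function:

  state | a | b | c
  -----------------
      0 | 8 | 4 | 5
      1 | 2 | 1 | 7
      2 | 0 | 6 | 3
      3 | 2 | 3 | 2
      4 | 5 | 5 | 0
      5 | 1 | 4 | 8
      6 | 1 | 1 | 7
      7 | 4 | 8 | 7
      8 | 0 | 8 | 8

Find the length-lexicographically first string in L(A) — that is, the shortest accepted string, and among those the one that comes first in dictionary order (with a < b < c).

A breadth-first search from 0 reaches an accepting state first via the path 0 → 5 → 1 → 2 on input caa.
No string of length < 3 is accepted (BFS exhausts all shorter strings without reaching an accepting state), and caa is the lexicographically least accepting string of length 3.

caa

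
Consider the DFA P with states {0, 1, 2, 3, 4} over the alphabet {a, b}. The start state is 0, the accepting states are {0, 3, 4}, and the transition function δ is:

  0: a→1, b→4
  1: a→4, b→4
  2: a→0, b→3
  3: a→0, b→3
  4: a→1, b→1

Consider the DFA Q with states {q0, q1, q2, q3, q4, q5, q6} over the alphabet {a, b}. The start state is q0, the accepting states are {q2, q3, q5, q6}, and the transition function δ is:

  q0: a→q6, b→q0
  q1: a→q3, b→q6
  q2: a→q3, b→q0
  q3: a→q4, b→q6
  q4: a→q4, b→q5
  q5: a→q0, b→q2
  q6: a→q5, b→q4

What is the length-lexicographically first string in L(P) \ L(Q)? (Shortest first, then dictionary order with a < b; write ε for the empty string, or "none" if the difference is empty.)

ε

The empty string ε is accepted by P but not by Q.
Since ε is the unique shortest string, it is the required witness.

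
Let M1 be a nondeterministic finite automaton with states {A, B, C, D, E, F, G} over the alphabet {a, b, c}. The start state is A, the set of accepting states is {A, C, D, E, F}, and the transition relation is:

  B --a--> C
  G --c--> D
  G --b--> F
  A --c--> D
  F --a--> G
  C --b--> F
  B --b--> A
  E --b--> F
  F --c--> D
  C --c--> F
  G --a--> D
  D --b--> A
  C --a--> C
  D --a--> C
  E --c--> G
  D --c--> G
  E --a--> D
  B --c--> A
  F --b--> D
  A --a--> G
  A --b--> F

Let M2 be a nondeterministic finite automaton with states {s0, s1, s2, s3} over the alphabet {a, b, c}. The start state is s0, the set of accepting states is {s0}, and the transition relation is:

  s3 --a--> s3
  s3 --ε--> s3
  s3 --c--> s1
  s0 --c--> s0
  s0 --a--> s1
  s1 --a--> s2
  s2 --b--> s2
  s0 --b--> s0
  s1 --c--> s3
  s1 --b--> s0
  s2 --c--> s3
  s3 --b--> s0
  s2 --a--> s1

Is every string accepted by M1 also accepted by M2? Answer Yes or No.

No

The string aa is in L(M1) but not in L(M2).
So L(M1) ⊄ L(M2).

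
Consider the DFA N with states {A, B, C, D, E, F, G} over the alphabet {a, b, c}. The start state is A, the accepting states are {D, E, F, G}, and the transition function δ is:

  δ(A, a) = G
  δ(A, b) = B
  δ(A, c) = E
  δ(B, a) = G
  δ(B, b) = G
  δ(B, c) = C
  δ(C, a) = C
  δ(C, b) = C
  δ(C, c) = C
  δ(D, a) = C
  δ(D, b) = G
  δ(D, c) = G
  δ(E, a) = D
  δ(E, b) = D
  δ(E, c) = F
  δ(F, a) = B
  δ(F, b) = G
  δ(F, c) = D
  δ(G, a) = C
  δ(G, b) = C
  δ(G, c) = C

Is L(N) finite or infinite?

finite

The useful states (reachable from A and able to reach an accepting state) are {A, B, D, E, F, G}.
Restricted to these states the transition graph has no cycle, so every accepting path has bounded length and L is finite.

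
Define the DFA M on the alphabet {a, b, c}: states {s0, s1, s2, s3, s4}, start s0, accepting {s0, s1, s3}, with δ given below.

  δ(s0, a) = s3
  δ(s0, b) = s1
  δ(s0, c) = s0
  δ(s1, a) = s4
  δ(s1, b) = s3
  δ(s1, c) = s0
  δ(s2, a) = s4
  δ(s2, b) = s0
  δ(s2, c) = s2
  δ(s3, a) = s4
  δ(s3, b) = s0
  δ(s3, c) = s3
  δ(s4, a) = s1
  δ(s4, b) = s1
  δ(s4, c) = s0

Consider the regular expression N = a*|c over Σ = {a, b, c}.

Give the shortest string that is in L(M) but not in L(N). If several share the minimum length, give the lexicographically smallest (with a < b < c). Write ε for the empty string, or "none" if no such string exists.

b

The string b is accepted by M but not by N.
No shorter string lies in the difference, and b is the lexicographically first length-1 string in L(M) \ L(N).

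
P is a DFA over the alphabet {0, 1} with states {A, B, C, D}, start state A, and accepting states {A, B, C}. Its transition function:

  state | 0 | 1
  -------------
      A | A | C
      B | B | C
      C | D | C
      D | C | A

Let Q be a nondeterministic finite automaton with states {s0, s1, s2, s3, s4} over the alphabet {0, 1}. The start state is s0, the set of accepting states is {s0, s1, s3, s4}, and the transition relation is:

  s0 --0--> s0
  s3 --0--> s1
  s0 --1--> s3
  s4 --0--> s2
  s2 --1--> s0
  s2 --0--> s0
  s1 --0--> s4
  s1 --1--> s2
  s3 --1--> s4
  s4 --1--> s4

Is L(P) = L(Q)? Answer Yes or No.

No

The string 101 is accepted by P but rejected by Q.
So L(P) ≠ L(Q).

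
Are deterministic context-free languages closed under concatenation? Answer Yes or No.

No

Take L₁ = {ε, c} (finite, hence regular and DCFL) and L₂ = {c aⁿbⁿ : n≥0} ∪ {cc aⁿb²ⁿ : n≥0} (a DCFL: the number of leading c's tells the DPDA whether to pop one stack symbol per b or per two b's). Then L₁L₂ ∩ cca⁺b* = {cc aⁿbⁿ : n≥1} ∪ {cc aⁿb²ⁿ : n≥1}. If L₁L₂ were a DCFL, so would be this intersection with a regular set, and a DPDA for it started from its configuration after reading cc would accept {aⁿbⁿ : n≥1} ∪ {aⁿb²ⁿ : n≥1}, which no deterministic PDA accepts (a DPDA for it would have a single run on aⁿb²ⁿ, accepting after the prefix aⁿbⁿ and accepting again after n more b's; an ordinary PDA that simulates it on a's and b's and, at any moment when it is accepting, may switch to reading only a fresh letter d while feeding each d to the simulation as a b, would accept aⁱbʲdᵏ (k≥1) exactly when both aⁱbʲ and aⁱbʲ⁺ᵏ are in the language, i.e. its language intersected with the regular set a*b*d⁺ would be exactly {aⁿbⁿdⁿ : n≥1} — impossible, since context-free languages are closed under intersection with regular sets and {aⁿbⁿdⁿ} is not context-free). Hence L₁L₂ is not a DCFL.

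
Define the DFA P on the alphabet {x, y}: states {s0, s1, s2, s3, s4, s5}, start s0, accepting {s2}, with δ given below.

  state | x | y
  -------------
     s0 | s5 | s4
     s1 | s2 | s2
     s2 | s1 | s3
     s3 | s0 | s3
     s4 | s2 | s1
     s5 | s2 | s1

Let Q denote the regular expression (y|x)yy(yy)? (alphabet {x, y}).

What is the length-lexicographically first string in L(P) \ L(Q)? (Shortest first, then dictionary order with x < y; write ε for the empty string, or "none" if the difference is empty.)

The string xx is accepted by P but not by Q.
No shorter string lies in the difference, and xx is the lexicographically first length-2 string in L(P) \ L(Q).

xx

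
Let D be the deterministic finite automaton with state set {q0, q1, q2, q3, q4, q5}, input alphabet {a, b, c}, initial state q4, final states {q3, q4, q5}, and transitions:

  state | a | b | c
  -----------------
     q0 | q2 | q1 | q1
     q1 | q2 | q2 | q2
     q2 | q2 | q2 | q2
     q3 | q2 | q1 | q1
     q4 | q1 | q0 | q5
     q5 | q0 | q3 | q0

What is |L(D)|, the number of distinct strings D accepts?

The useful subgraph on states {q3, q4, q5} is acyclic, so L(D) is finite; the longest accepting path visits 3 useful states, giving maximum string length 2.
Counting accepting paths from q4 by length: 1 of length 0, 1 of length 1, 1 of length 2. Total 3.

3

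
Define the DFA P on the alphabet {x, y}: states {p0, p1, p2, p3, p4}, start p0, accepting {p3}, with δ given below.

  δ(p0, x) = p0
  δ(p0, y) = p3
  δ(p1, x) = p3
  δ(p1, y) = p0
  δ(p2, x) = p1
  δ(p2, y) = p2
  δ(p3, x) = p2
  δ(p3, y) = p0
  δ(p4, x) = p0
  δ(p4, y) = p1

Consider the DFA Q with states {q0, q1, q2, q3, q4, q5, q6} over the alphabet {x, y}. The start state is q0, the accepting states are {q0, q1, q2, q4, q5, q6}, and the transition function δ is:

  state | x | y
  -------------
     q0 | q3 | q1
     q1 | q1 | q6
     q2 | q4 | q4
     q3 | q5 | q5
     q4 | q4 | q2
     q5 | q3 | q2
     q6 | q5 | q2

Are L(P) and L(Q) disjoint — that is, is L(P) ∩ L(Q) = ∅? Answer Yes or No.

No

The string y is accepted by both P and Q.
Hence L(P) ∩ L(Q) ≠ ∅.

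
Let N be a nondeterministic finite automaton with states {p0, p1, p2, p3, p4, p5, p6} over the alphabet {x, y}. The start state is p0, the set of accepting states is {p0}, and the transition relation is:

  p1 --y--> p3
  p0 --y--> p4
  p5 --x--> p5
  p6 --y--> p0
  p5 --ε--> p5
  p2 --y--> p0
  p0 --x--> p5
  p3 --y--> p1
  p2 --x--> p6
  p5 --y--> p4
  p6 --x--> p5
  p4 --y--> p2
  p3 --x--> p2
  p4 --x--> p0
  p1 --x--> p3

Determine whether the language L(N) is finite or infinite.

infinite

State p0 is reachable from the start and can reach an accepting state, and it lies on the cycle p0 → p4 → p0.
Traversing that cycle any number of times yields accepted strings of unbounded length, so the language is infinite.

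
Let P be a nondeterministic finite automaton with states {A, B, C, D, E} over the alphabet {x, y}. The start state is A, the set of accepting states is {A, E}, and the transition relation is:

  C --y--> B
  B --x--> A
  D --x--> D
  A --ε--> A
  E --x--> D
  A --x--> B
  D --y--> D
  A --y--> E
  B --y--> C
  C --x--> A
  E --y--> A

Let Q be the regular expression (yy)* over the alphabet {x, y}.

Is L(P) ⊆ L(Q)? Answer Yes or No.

The string y is in L(P) but not in L(Q).
So L(P) ⊄ L(Q).

No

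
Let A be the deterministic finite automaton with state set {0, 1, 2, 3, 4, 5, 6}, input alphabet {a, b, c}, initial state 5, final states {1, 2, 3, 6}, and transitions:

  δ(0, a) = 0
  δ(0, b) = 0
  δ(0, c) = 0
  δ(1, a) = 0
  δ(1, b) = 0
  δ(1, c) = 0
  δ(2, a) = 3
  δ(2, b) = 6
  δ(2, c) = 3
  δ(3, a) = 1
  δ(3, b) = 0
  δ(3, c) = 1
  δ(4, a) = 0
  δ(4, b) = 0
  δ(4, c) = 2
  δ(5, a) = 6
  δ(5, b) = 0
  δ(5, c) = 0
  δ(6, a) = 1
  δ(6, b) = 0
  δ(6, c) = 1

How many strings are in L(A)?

3

The useful subgraph on states {1, 5, 6} is acyclic, so L(A) is finite; the longest accepting path visits 3 useful states, giving maximum string length 2.
Counting accepting paths from 5 by length: 1 of length 1, 2 of length 2. Total 3.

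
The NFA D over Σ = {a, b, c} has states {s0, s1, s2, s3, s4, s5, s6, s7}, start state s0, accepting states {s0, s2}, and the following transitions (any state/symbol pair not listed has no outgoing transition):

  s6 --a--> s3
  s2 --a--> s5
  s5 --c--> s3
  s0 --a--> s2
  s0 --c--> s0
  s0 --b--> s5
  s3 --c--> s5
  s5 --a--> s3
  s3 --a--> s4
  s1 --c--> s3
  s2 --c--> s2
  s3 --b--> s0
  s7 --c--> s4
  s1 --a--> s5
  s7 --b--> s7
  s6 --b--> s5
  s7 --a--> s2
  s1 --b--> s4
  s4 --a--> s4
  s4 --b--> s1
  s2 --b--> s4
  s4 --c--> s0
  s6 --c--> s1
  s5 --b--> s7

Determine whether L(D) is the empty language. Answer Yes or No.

No

The empty string ε is accepted: the run s0 ends in the accepting state s0.
Since at least one string is accepted, L(D) is not empty.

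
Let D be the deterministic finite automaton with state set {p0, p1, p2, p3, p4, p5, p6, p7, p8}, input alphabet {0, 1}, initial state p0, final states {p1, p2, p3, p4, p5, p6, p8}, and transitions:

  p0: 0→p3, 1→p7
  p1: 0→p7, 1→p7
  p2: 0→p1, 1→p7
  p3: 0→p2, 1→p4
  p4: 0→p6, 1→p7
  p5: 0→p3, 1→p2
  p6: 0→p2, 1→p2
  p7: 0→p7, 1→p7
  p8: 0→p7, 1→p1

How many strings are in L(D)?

9

The useful subgraph on states {p0, p1, p2, p3, p4, p6} is acyclic, so L(D) is finite; the longest accepting path visits 6 useful states, giving maximum string length 5.
Counting accepting paths from p0 by length: 1 of length 1, 2 of length 2, 2 of length 3, 2 of length 4, 2 of length 5. Total 9.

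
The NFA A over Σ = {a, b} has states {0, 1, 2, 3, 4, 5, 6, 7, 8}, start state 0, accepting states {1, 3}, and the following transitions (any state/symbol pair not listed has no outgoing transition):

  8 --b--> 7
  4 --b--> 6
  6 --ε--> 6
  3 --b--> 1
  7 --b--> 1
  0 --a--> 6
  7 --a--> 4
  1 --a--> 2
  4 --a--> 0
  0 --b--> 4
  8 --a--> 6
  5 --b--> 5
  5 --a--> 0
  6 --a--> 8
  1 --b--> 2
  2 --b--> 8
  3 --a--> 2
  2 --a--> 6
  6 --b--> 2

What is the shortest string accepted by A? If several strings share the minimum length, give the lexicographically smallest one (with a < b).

A breadth-first search from 0 reaches an accepting state first via the path 0 → 6 → 8 → 7 → 1 on input aabb.
No string of length < 4 is accepted (BFS exhausts all shorter strings without reaching an accepting state), and aabb is the lexicographically least accepting string of length 4.

aabb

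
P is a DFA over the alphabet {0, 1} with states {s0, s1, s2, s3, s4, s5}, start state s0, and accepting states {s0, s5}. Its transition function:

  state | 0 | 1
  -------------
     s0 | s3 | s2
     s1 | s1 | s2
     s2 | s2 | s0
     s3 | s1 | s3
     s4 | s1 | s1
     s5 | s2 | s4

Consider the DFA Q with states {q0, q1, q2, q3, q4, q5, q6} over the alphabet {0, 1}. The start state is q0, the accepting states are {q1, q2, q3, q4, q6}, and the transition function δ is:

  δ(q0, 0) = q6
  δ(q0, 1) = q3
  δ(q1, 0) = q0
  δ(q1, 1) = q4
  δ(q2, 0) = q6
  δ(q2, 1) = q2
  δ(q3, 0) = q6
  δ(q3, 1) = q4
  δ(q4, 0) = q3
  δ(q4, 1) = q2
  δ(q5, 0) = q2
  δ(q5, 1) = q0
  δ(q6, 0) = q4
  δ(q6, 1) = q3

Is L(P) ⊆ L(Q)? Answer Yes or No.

The empty string ε is in L(P) but not in L(Q).
So L(P) ⊄ L(Q).

No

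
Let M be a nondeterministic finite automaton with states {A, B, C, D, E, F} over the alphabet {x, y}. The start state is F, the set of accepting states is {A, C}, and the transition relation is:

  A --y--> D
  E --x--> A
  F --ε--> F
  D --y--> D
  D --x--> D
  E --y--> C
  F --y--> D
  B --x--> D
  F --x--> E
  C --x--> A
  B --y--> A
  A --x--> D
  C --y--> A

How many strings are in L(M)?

The useful subgraph on states {A, C, E, F} is acyclic, so L(M) is finite; the longest accepting path visits 4 useful states, giving maximum string length 3.
Counting accepting paths from F by length: 2 of length 2, 2 of length 3. Total 4.

4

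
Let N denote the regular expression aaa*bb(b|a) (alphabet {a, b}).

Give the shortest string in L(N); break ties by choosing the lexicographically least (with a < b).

aabba

By inspection of the expression, no string of length less than 5 matches, and aabba is the lexicographically first match of length 5.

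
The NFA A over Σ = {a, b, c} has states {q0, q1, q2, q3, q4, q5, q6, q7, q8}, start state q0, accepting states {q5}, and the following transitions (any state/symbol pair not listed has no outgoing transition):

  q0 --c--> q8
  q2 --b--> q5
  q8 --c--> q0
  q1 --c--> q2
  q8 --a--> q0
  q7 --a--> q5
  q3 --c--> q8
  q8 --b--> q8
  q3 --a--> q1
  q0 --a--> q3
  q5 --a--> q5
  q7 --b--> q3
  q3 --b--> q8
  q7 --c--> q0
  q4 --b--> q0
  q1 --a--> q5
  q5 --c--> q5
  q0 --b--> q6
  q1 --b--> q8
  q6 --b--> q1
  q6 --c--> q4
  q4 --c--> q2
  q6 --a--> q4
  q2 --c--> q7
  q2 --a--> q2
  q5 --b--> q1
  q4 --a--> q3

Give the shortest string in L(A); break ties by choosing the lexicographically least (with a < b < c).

A breadth-first search from q0 reaches an accepting state first via the path q0 → q3 → q1 → q5 on input aaa.
No string of length < 3 is accepted (BFS exhausts all shorter strings without reaching an accepting state), and aaa is the lexicographically least accepting string of length 3.

aaa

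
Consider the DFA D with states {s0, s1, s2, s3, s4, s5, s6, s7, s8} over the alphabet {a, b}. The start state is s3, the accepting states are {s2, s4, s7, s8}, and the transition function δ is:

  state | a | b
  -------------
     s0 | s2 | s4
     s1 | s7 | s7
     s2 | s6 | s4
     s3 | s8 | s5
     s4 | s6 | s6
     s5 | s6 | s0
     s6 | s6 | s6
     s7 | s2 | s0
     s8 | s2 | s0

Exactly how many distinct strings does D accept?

The useful subgraph on states {s0, s2, s3, s4, s5, s8} is acyclic, so L(D) is finite; the longest accepting path visits 5 useful states, giving maximum string length 4.
Counting accepting paths from s3 by length: 1 of length 1, 1 of length 2, 5 of length 3, 2 of length 4. Total 9.

9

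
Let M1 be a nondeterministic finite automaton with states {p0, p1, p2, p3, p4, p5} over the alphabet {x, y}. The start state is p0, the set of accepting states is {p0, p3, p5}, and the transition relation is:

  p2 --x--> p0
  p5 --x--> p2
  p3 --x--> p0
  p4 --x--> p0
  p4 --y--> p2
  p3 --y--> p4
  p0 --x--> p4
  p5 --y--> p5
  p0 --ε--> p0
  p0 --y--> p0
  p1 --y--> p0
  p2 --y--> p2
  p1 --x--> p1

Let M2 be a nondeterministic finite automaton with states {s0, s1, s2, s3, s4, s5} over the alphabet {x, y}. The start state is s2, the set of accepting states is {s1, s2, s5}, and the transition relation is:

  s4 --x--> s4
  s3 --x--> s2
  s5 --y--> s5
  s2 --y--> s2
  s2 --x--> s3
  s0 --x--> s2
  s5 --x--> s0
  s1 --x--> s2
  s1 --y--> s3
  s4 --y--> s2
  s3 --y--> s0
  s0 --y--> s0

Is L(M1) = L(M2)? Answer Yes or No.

Yes

Exploring the product automaton M1 × M2 from the start pair (p0, s2), following both machines on each input symbol, reaches 3 state pairs: (p0, s2), (p4, s3), (p2, s0).
M1 accepts in {p0, p3, p5} and M2 accepts in {s1, s2, s5}. In every reachable pair the two components are either both accepting — (p0, s2) — or both non-accepting, so no string is accepted by exactly one of the machines: L(M1) \ L(M2) and L(M2) \ L(M1) are both empty.
Hence every string is accepted by M1 iff it is accepted by M2, and the two languages coincide.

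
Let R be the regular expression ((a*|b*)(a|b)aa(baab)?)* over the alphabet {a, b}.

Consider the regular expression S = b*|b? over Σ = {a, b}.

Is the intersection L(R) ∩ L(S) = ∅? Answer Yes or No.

The empty string ε is accepted by both R and S.
Hence L(R) ∩ L(S) ≠ ∅.

No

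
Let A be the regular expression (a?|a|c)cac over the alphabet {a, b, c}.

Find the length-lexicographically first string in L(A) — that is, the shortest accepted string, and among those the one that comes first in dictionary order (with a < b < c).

cac

By inspection of the expression, no string of length less than 3 matches, and cac is the lexicographically first match of length 3.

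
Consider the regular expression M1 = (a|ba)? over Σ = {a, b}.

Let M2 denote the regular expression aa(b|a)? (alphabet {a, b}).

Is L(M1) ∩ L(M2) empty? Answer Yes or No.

Converting the expression M1 to a DFA (subset construction, then merging equivalent states) gives the minimal DFA with states {r0, r1, r2, r3}, start state r0, accepting states {r0, r1} and transitions r0: a→r1, b→r2; r1: a→r3, b→r3; r2: a→r1, b→r3; r3: a→r3, b→r3.
Converting the expression M2 to a DFA (subset construction, then merging equivalent states) gives the minimal DFA with states {t0, t1, t2, t3, t4}, start state t0, accepting states {t3, t4} and transitions t0: a→t1, b→t2; t1: a→t3, b→t2; t2: a→t2, b→t2; t3: a→t4, b→t4; t4: a→t2, b→t2.
Exploring the product automaton M1 × M2 from the start pair (r0, t0), following both machines on each input symbol, reaches 7 state pairs: (r0, t0), (r1, t1), (r2, t2), (r3, t3), (r3, t2), (r1, t2), (r3, t4).
M1 accepts in {r0, r1} and M2 accepts in {t3, t4}; no reachable pair has both components accepting, so no string drives both machines to acceptance simultaneously and L(M1) ∩ L(M2) = ∅.
So no string is accepted by both, and the intersection is empty.

Yes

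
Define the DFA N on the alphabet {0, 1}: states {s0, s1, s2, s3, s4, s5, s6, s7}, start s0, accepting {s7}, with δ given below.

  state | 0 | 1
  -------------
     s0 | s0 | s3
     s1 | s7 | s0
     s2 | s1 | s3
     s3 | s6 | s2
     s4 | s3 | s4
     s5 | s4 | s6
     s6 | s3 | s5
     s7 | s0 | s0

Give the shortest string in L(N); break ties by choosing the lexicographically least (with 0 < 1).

A breadth-first search from s0 reaches an accepting state first via the path s0 → s3 → s2 → s1 → s7 on input 1100.
No string of length < 4 is accepted (BFS exhausts all shorter strings without reaching an accepting state), and 1100 is the lexicographically least accepting string of length 4.

1100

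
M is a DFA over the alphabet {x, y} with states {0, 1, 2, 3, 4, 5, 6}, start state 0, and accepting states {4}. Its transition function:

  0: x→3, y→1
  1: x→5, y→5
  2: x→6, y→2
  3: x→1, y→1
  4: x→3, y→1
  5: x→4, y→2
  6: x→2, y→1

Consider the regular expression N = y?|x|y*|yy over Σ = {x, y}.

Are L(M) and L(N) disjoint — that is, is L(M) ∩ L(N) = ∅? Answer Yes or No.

Yes

Converting the expression N to a DFA (subset construction, then merging equivalent states) gives the minimal DFA with states {n0, n1, n2, n3}, start state n0, accepting states {n0, n1, n2} and transitions n0: x→n1, y→n2; n1: x→n3, y→n3; n2: x→n3, y→n2; n3: x→n3, y→n3.
Exploring the product automaton M × N from the start pair (0, n0), following both machines on each input symbol, reaches 11 state pairs: (0, n0), (3, n1), (1, n2), (1, n3), (5, n3), (5, n2), (4, n3), (2, n3), (2, n2), (3, n3), (6, n3).
M accepts in {4} and N accepts in {n0, n1, n2}; no reachable pair has both components accepting, so no string drives both machines to acceptance simultaneously and L(M) ∩ L(N) = ∅.
So no string is accepted by both, and the intersection is empty.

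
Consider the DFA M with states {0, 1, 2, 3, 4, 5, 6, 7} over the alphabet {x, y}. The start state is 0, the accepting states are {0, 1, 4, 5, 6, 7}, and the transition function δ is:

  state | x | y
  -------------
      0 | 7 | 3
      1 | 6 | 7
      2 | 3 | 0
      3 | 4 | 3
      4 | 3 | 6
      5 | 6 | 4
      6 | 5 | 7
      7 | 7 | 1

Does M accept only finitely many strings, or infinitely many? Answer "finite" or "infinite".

State 3 is reachable from the start and can reach an accepting state, and it lies on the cycle 3 → 3.
Traversing that cycle any number of times yields accepted strings of unbounded length, so the language is infinite.

infinite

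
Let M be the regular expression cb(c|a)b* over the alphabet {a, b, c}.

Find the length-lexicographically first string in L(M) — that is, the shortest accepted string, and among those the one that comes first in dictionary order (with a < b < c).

By inspection of the expression, no string of length less than 3 matches, and cba is the lexicographically first match of length 3.

cba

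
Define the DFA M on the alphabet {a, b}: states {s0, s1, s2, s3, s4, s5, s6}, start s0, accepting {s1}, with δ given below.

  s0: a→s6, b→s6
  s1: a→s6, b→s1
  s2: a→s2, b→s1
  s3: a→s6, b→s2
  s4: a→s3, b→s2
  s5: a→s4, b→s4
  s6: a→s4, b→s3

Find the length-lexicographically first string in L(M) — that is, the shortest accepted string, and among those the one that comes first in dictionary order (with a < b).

A breadth-first search from s0 reaches an accepting state first via the path s0 → s6 → s4 → s2 → s1 on input aabb.
No string of length < 4 is accepted (BFS exhausts all shorter strings without reaching an accepting state), and aabb is the lexicographically least accepting string of length 4.

aabb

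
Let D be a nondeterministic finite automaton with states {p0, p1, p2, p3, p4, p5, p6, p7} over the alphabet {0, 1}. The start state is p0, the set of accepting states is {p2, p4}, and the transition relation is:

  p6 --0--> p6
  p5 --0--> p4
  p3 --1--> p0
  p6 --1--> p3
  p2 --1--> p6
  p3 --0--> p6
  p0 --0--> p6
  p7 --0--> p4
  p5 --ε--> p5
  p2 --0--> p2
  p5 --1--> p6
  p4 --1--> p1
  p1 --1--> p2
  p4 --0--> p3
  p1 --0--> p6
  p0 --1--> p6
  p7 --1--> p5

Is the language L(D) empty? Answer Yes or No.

The states reachable from the start state are {p0, p3, p6}.
None of the accepting states {p2, p4} is reachable, so no string is accepted and L(D) = ∅.

Yes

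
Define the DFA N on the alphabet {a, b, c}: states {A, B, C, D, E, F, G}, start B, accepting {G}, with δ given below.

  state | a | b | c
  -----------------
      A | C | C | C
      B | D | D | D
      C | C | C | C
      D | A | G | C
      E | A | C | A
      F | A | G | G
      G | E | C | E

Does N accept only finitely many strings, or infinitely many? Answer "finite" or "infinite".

The useful states (reachable from B and able to reach an accepting state) are {B, D, G}.
Restricted to these states the transition graph has no cycle, so every accepting path has bounded length and L is finite.

finite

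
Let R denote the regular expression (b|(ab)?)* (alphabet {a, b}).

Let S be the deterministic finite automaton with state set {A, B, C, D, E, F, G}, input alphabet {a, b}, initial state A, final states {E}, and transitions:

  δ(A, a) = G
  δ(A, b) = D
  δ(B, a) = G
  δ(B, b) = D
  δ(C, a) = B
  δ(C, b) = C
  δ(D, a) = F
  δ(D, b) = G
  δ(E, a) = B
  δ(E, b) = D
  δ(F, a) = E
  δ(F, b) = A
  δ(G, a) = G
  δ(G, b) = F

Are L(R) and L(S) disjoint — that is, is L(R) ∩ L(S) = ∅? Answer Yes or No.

Yes

Converting the expression R to a DFA (subset construction, then merging equivalent states) gives the minimal DFA with states {r0, r1, r2}, start state r0, accepting states {r0} and transitions r0: a→r1, b→r0; r1: a→r2, b→r0; r2: a→r2, b→r2.
Exploring the product automaton R × S from the start pair (r0, A), following both machines on each input symbol, reaches 13 state pairs: (r0, A), (r1, G), (r0, D), (r2, G), (r0, F), (r1, F), (r0, G), (r2, F), (r1, E), (r2, E), (r2, A), (r2, B), (r2, D).
R accepts in {r0} and S accepts in {E}; no reachable pair has both components accepting, so no string drives both machines to acceptance simultaneously and L(R) ∩ L(S) = ∅.
So no string is accepted by both, and the intersection is empty.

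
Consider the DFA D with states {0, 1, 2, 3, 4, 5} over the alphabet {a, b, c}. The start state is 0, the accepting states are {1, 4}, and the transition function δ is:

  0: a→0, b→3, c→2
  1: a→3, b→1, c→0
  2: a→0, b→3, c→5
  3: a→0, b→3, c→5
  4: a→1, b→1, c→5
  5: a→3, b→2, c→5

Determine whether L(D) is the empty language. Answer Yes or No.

Yes

The states reachable from the start state are {0, 2, 3, 5}.
None of the accepting states {1, 4} is reachable, so no string is accepted and L(D) = ∅.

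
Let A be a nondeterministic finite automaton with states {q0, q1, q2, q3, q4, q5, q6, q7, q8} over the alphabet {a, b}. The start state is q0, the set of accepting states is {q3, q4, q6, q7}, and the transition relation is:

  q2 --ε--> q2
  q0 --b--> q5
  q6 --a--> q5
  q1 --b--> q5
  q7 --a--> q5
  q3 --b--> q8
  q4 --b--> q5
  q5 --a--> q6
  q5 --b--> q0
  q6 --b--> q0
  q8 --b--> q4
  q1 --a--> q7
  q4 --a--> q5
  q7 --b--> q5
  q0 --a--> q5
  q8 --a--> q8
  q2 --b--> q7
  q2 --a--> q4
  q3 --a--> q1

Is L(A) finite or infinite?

State q0 is reachable from the start and can reach an accepting state, and it lies on the cycle q0 → q5 → q0.
Traversing that cycle any number of times yields accepted strings of unbounded length, so the language is infinite.

infinite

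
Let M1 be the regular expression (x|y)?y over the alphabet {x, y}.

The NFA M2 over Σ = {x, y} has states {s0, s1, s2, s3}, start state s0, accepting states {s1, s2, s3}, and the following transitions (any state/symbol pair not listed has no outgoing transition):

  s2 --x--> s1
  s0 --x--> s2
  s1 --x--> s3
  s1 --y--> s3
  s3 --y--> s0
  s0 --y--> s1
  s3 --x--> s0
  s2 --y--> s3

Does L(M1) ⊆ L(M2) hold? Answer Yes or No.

Converting the expression M1 to a DFA (subset construction, then merging equivalent states) gives the minimal DFA with states {r0, r1, r2, r3, r4}, start state r0, accepting states {r2, r4} and transitions r0: x→r1, y→r2; r1: x→r3, y→r4; r2: x→r3, y→r4; r3: x→r3, y→r3; r4: x→r3, y→r3.
Exploring the product automaton M1 × M2 from the start pair (r0, s0), following both machines on each input symbol, reaches 8 state pairs: (r0, s0), (r1, s2), (r2, s1), (r3, s1), (r4, s3), (r3, s3), (r3, s0), (r3, s2).
M1 accepts in {r2, r4} and M2 accepts in {s1, s2, s3}. The reachable pairs whose M1-component is accepting are (r2, s1), (r4, s3); in each of them the M2-component is accepting too, so the product for L(M1) \ L(M2) (M1-component accepting, M2-component rejecting) has no reachable accepting pair and the difference is empty.
Hence every string in L(M1) is also in L(M2).

Yes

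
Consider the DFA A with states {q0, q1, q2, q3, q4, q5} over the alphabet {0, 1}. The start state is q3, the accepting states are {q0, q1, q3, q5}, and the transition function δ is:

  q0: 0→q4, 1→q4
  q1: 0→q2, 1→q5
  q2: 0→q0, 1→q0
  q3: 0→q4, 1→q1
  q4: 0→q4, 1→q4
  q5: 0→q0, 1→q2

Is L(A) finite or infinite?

finite

The useful states (reachable from q3 and able to reach an accepting state) are {q0, q1, q2, q3, q5}.
Restricted to these states the transition graph has no cycle, so every accepting path has bounded length and L is finite.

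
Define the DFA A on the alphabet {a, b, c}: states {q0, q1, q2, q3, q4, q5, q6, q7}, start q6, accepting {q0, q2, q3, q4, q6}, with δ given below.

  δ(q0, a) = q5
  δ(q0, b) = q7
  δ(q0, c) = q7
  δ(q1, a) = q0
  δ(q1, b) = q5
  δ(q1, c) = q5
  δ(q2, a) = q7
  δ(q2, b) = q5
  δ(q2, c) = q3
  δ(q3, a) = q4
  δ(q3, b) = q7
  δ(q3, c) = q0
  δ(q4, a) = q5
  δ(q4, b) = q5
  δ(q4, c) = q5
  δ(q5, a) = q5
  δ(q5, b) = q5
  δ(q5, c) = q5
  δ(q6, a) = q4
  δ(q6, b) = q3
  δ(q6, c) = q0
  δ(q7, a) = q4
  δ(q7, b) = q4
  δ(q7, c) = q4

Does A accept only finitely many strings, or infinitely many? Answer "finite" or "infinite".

finite

The useful states (reachable from q6 and able to reach an accepting state) are {q0, q3, q4, q6, q7}.
Restricted to these states the transition graph has no cycle, so every accepting path has bounded length and L is finite.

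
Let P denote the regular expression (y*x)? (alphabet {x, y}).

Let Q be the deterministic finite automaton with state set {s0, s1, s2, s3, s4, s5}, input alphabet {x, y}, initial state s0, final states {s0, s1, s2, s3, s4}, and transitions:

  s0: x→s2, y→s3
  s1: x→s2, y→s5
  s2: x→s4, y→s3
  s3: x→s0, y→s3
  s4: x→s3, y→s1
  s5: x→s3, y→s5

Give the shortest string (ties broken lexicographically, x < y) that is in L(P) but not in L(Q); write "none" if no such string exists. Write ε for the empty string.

none

Converting the expression P to a DFA (subset construction, then merging equivalent states) gives the minimal DFA with states {p0, p1, p2, p3}, start state p0, accepting states {p0, p1} and transitions p0: x→p1, y→p2; p1: x→p3, y→p3; p2: x→p1, y→p2; p3: x→p3, y→p3.
Exploring the product automaton P × Q from the start pair (p0, s0), following both machines on each input symbol, reaches 10 state pairs: (p0, s0), (p1, s2), (p2, s3), (p3, s4), (p3, s3), (p1, s0), (p3, s1), (p3, s0), (p3, s2), (p3, s5).
P accepts in {p0, p1} and Q accepts in {s0, s1, s2, s3, s4}. The reachable pairs whose P-component is accepting are (p0, s0), (p1, s2), (p1, s0); in each of them the Q-component is accepting too, so the product for L(P) \ L(Q) (P-component accepting, Q-component rejecting) has no reachable accepting pair and the difference is empty.
So every string accepted by P is also accepted by Q: L(P) \ L(Q) = ∅ and there is no such string.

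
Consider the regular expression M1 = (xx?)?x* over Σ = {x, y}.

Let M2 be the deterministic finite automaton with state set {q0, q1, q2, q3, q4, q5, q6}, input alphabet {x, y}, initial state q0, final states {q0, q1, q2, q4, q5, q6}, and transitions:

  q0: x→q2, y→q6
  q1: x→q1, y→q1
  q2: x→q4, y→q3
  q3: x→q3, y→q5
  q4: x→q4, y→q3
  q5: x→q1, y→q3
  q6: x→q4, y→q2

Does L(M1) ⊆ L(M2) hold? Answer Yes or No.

Converting the expression M1 to a DFA (subset construction, then merging equivalent states) gives the minimal DFA with states {r0, r1}, start state r0, accepting states {r0} and transitions r0: x→r0, y→r1; r1: x→r1, y→r1.
Exploring the product automaton M1 × M2 from the start pair (r0, q0), following both machines on each input symbol, reaches 9 state pairs: (r0, q0), (r0, q2), (r1, q6), (r0, q4), (r1, q3), (r1, q4), (r1, q2), (r1, q5), (r1, q1).
M1 accepts in {r0} and M2 accepts in {q0, q1, q2, q4, q5, q6}. The reachable pairs whose M1-component is accepting are (r0, q0), (r0, q2), (r0, q4); in each of them the M2-component is accepting too, so the product for L(M1) \ L(M2) (M1-component accepting, M2-component rejecting) has no reachable accepting pair and the difference is empty.
Hence every string in L(M1) is also in L(M2).

Yes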